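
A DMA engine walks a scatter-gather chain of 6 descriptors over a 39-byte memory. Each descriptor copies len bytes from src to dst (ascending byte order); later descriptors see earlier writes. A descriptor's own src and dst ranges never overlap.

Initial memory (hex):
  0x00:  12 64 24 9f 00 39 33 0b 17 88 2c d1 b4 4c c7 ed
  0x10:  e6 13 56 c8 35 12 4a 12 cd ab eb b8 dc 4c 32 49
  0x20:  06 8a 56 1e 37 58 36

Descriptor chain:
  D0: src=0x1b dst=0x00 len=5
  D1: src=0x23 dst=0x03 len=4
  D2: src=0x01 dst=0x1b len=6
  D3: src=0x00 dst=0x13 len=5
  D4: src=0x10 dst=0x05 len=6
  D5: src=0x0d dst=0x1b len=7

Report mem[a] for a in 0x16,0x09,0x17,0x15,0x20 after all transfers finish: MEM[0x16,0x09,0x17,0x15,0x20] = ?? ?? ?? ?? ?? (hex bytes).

MEM[0x16,0x09,0x17,0x15,0x20] = 1e dc 37 4c 56

[0] 0x1b->0x00 len=5 : b8 dc 4c 32 49
[1] 0x23->0x03 len=4 : 1e 37 58 36
[2] 0x01->0x1b len=6 : dc 4c 1e 37 58 36
[3] 0x00->0x13 len=5 : b8 dc 4c 1e 37
[4] 0x10->0x05 len=6 : e6 13 56 b8 dc 4c
[5] 0x0d->0x1b len=7 : 4c c7 ed e6 13 56 b8
query mem[0x16]=0x1e, mem[0x09]=0xdc, mem[0x17]=0x37, mem[0x15]=0x4c, mem[0x20]=0x56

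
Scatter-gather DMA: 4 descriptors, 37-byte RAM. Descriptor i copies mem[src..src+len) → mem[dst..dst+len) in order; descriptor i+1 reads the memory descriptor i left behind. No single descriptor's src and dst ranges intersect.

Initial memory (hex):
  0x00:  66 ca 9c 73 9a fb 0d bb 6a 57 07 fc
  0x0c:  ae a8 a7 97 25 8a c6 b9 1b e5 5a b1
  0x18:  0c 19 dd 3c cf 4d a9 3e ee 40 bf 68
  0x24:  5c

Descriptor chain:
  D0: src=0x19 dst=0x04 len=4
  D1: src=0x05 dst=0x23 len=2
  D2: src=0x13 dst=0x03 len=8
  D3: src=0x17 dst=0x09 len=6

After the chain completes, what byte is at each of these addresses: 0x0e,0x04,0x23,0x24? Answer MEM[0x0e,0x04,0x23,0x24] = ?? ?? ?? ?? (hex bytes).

MEM[0x0e,0x04,0x23,0x24] = cf 1b dd 3c

D0: mem[0x04..0x07] <- [19 dd 3c cf]
D1: mem[0x23..0x24] <- [dd 3c]
D2: mem[0x03..0x0a] <- [b9 1b e5 5a b1 0c 19 dd]
D3: mem[0x09..0x0e] <- [b1 0c 19 dd 3c cf]
query mem[0x0e]=0xcf, mem[0x04]=0x1b, mem[0x23]=0xdd, mem[0x24]=0x3c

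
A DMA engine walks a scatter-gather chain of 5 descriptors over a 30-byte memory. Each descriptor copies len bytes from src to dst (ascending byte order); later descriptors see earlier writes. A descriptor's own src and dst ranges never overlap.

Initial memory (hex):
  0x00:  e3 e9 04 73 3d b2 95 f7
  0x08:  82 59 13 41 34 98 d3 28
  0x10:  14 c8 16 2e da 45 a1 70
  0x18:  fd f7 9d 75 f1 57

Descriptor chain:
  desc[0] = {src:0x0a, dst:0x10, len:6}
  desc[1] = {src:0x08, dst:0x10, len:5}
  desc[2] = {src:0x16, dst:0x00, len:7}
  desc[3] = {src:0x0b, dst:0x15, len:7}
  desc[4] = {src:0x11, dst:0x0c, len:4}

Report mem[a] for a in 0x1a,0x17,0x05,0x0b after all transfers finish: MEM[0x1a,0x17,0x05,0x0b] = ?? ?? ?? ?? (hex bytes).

#0 dst[0x10+6] := {0x13,0x41,0x34,0x98,0xd3,0x28}
#1 dst[0x10+5] := {0x82,0x59,0x13,0x41,0x34}
#2 dst[0x00+7] := {0xa1,0x70,0xfd,0xf7,0x9d,0x75,0xf1}
#3 dst[0x15+7] := {0x41,0x34,0x98,0xd3,0x28,0x82,0x59}
#4 dst[0x0c+4] := {0x59,0x13,0x41,0x34}
query mem[0x1a]=0x82, mem[0x17]=0x98, mem[0x05]=0x75, mem[0x0b]=0x41

MEM[0x1a,0x17,0x05,0x0b] = 82 98 75 41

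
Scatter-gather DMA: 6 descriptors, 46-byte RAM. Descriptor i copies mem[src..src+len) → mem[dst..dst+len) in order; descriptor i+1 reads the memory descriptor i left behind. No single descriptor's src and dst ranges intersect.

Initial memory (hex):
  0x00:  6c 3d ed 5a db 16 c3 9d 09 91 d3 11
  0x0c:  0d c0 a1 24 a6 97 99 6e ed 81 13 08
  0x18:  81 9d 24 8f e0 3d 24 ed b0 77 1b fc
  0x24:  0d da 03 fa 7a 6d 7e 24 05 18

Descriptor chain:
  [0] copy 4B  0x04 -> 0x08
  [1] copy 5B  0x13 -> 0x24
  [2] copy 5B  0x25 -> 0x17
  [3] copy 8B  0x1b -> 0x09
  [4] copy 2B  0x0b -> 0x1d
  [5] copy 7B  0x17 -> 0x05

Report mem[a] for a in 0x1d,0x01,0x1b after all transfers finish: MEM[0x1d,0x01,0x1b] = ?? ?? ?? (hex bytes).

MEM[0x1d,0x01,0x1b] = 3d 3d 6d

D0: mem[0x08..0x0b] <- [db 16 c3 9d]
D1: mem[0x24..0x28] <- [6e ed 81 13 08]
D2: mem[0x17..0x1b] <- [ed 81 13 08 6d]
D3: mem[0x09..0x10] <- [6d e0 3d 24 ed b0 77 1b]
D4: mem[0x1d..0x1e] <- [3d 24]
D5: mem[0x05..0x0b] <- [ed 81 13 08 6d e0 3d]
query mem[0x1d]=0x3d, mem[0x01]=0x3d, mem[0x1b]=0x6d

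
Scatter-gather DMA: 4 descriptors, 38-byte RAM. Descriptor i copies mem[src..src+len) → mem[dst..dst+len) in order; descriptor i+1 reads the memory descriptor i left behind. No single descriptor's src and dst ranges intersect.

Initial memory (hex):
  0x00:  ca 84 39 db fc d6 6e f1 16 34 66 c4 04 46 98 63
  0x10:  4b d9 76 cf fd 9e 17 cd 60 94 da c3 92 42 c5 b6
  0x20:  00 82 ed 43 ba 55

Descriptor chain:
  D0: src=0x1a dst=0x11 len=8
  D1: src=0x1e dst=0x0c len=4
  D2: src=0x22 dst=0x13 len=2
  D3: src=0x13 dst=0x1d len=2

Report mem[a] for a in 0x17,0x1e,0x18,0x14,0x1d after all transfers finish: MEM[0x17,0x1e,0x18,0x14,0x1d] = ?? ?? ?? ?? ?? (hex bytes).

D0: mem[0x11..0x18] <- [da c3 92 42 c5 b6 00 82]
D1: mem[0x0c..0x0f] <- [c5 b6 00 82]
D2: mem[0x13..0x14] <- [ed 43]
D3: mem[0x1d..0x1e] <- [ed 43]
query mem[0x17]=0x00, mem[0x1e]=0x43, mem[0x18]=0x82, mem[0x14]=0x43, mem[0x1d]=0xed

MEM[0x17,0x1e,0x18,0x14,0x1d] = 00 43 82 43 ed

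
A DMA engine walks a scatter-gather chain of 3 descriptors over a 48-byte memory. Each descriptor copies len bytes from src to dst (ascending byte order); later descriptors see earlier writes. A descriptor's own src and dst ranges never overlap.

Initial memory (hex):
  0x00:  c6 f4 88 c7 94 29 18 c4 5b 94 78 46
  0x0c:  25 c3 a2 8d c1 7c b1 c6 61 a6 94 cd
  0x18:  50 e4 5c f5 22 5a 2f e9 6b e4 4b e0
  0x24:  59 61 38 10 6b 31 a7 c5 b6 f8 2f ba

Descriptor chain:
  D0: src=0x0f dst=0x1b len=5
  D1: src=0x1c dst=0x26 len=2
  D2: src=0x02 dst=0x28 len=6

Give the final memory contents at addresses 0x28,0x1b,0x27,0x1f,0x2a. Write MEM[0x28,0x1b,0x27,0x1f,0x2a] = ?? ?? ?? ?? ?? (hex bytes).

  after D0: wrote 5B at 0x1b = 8dc17cb1c6
  after D1: wrote 2B at 0x26 = c17c
  after D2: wrote 6B at 0x28 = 88c7942918c4
query mem[0x28]=0x88, mem[0x1b]=0x8d, mem[0x27]=0x7c, mem[0x1f]=0xc6, mem[0x2a]=0x94

MEM[0x28,0x1b,0x27,0x1f,0x2a] = 88 8d 7c c6 94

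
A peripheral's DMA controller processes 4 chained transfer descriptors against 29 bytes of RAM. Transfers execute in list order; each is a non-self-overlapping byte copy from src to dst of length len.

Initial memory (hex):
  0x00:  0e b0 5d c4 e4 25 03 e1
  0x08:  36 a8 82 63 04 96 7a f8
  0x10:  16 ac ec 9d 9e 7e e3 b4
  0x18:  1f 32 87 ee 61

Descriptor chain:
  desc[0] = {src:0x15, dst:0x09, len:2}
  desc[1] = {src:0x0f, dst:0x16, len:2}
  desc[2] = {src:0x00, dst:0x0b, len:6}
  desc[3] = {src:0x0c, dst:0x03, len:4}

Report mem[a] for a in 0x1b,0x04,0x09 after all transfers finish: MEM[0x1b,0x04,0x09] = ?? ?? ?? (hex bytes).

#0 dst[0x09+2] := {0x7e,0xe3}
#1 dst[0x16+2] := {0xf8,0x16}
#2 dst[0x0b+6] := {0x0e,0xb0,0x5d,0xc4,0xe4,0x25}
#3 dst[0x03+4] := {0xb0,0x5d,0xc4,0xe4}
query mem[0x1b]=0xee, mem[0x04]=0x5d, mem[0x09]=0x7e

MEM[0x1b,0x04,0x09] = ee 5d 7e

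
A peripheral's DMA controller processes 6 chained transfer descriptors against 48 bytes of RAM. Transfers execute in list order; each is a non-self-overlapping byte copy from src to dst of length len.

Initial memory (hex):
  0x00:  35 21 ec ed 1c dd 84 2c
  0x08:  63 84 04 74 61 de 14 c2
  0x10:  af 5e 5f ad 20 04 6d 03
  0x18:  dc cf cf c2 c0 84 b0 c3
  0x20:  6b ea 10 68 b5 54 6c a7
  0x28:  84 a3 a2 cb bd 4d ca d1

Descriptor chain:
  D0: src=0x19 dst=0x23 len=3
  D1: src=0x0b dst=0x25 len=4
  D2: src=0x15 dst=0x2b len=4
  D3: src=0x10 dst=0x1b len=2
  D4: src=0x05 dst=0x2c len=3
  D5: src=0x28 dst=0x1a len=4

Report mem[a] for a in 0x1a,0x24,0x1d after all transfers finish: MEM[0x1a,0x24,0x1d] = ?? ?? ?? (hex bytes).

  after D0: wrote 3B at 0x23 = cfcfc2
  after D1: wrote 4B at 0x25 = 7461de14
  after D2: wrote 4B at 0x2b = 046d03dc
  after D3: wrote 2B at 0x1b = af5e
  after D4: wrote 3B at 0x2c = dd842c
  after D5: wrote 4B at 0x1a = 14a3a204
query mem[0x1a]=0x14, mem[0x24]=0xcf, mem[0x1d]=0x04

MEM[0x1a,0x24,0x1d] = 14 cf 04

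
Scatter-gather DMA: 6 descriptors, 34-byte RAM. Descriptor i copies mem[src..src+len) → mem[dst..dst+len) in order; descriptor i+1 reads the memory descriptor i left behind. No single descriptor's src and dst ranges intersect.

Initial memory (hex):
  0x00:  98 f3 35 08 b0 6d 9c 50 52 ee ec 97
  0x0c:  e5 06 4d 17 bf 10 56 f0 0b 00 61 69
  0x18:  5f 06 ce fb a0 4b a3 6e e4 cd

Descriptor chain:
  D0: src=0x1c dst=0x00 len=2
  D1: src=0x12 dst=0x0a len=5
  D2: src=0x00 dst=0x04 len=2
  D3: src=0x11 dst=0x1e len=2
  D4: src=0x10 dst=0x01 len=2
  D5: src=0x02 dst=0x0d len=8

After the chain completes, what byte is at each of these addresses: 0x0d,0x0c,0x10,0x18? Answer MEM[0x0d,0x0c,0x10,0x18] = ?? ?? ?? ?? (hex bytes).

D0: mem[0x00..0x01] <- [a0 4b]
D1: mem[0x0a..0x0e] <- [56 f0 0b 00 61]
D2: mem[0x04..0x05] <- [a0 4b]
D3: mem[0x1e..0x1f] <- [10 56]
D4: mem[0x01..0x02] <- [bf 10]
D5: mem[0x0d..0x14] <- [10 08 a0 4b 9c 50 52 ee]
query mem[0x0d]=0x10, mem[0x0c]=0x0b, mem[0x10]=0x4b, mem[0x18]=0x5f

MEM[0x0d,0x0c,0x10,0x18] = 10 0b 4b 5f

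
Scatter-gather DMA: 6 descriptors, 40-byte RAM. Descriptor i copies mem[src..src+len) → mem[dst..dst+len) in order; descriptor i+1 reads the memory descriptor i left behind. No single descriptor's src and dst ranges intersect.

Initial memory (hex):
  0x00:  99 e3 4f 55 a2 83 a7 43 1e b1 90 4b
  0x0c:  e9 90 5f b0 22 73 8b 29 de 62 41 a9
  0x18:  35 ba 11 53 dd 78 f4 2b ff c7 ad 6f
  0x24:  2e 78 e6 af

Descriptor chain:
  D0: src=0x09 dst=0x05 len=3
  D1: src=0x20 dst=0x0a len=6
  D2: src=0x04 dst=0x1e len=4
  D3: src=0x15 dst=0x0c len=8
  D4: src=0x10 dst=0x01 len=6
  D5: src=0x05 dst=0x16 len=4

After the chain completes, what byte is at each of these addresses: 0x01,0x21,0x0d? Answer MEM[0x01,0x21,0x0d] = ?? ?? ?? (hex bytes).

#0 dst[0x05+3] := {0xb1,0x90,0x4b}
#1 dst[0x0a+6] := {0xff,0xc7,0xad,0x6f,0x2e,0x78}
#2 dst[0x1e+4] := {0xa2,0xb1,0x90,0x4b}
#3 dst[0x0c+8] := {0x62,0x41,0xa9,0x35,0xba,0x11,0x53,0xdd}
#4 dst[0x01+6] := {0xba,0x11,0x53,0xdd,0xde,0x62}
#5 dst[0x16+4] := {0xde,0x62,0x4b,0x1e}
query mem[0x01]=0xba, mem[0x21]=0x4b, mem[0x0d]=0x41

MEM[0x01,0x21,0x0d] = ba 4b 41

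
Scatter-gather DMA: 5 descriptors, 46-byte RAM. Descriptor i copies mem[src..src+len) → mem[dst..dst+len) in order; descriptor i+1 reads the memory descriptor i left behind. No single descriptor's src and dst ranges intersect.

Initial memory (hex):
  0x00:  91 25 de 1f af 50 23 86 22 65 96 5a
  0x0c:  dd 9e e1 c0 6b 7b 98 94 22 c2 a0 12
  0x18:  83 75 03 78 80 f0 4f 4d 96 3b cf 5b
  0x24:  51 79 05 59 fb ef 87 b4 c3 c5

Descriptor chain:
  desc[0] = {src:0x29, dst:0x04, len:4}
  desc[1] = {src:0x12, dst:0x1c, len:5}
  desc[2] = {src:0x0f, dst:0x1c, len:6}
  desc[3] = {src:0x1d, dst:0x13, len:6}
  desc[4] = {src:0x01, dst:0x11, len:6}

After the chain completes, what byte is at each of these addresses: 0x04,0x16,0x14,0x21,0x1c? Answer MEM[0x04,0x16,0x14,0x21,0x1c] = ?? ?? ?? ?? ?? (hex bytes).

[0] 0x29->0x04 len=4 : ef 87 b4 c3
[1] 0x12->0x1c len=5 : 98 94 22 c2 a0
[2] 0x0f->0x1c len=6 : c0 6b 7b 98 94 22
[3] 0x1d->0x13 len=6 : 6b 7b 98 94 22 cf
[4] 0x01->0x11 len=6 : 25 de 1f ef 87 b4
query mem[0x04]=0xef, mem[0x16]=0xb4, mem[0x14]=0xef, mem[0x21]=0x22, mem[0x1c]=0xc0

MEM[0x04,0x16,0x14,0x21,0x1c] = ef b4 ef 22 c0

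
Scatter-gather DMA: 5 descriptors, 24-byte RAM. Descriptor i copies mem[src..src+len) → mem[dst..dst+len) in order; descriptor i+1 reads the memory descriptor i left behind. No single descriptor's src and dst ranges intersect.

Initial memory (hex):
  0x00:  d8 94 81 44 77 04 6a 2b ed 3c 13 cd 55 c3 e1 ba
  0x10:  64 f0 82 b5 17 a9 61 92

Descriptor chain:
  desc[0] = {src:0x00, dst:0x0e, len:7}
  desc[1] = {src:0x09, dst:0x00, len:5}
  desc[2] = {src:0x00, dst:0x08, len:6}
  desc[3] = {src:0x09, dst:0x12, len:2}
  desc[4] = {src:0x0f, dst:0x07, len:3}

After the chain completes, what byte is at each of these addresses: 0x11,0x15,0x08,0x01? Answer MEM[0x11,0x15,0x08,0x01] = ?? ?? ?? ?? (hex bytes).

D0: mem[0x0e..0x14] <- [d8 94 81 44 77 04 6a]
D1: mem[0x00..0x04] <- [3c 13 cd 55 c3]
D2: mem[0x08..0x0d] <- [3c 13 cd 55 c3 04]
D3: mem[0x12..0x13] <- [13 cd]
D4: mem[0x07..0x09] <- [94 81 44]
query mem[0x11]=0x44, mem[0x15]=0xa9, mem[0x08]=0x81, mem[0x01]=0x13

MEM[0x11,0x15,0x08,0x01] = 44 a9 81 13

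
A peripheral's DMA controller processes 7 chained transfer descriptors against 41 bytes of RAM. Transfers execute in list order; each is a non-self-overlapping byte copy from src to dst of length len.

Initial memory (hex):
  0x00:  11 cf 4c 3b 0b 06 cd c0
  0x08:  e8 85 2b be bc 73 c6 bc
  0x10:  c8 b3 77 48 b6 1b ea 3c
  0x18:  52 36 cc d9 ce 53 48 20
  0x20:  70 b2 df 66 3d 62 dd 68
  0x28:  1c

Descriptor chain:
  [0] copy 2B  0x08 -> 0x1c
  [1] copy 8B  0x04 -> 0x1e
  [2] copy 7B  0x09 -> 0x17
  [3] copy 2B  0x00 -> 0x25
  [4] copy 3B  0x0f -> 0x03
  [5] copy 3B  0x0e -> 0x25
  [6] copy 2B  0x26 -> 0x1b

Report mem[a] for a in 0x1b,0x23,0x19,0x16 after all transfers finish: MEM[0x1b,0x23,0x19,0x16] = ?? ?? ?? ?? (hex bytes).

MEM[0x1b,0x23,0x19,0x16] = bc 85 be ea

D0: mem[0x1c..0x1d] <- [e8 85]
D1: mem[0x1e..0x25] <- [0b 06 cd c0 e8 85 2b be]
D2: mem[0x17..0x1d] <- [85 2b be bc 73 c6 bc]
D3: mem[0x25..0x26] <- [11 cf]
D4: mem[0x03..0x05] <- [bc c8 b3]
D5: mem[0x25..0x27] <- [c6 bc c8]
D6: mem[0x1b..0x1c] <- [bc c8]
query mem[0x1b]=0xbc, mem[0x23]=0x85, mem[0x19]=0xbe, mem[0x16]=0xea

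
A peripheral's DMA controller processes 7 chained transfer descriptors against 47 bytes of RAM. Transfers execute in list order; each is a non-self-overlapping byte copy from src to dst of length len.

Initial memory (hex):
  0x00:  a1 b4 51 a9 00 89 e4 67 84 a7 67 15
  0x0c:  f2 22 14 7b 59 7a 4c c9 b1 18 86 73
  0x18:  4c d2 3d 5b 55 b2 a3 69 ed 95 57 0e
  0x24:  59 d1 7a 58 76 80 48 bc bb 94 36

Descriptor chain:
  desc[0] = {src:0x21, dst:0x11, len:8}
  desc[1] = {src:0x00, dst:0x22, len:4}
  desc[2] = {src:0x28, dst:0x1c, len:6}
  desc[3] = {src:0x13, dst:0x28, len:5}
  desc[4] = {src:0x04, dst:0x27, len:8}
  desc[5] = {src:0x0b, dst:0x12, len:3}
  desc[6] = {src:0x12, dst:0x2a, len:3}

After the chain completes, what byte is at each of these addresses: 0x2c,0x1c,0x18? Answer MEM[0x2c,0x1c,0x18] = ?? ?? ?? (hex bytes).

[0] 0x21->0x11 len=8 : 95 57 0e 59 d1 7a 58 76
[1] 0x00->0x22 len=4 : a1 b4 51 a9
[2] 0x28->0x1c len=6 : 76 80 48 bc bb 94
[3] 0x13->0x28 len=5 : 0e 59 d1 7a 58
[4] 0x04->0x27 len=8 : 00 89 e4 67 84 a7 67 15
[5] 0x0b->0x12 len=3 : 15 f2 22
[6] 0x12->0x2a len=3 : 15 f2 22
query mem[0x2c]=0x22, mem[0x1c]=0x76, mem[0x18]=0x76

MEM[0x2c,0x1c,0x18] = 22 76 76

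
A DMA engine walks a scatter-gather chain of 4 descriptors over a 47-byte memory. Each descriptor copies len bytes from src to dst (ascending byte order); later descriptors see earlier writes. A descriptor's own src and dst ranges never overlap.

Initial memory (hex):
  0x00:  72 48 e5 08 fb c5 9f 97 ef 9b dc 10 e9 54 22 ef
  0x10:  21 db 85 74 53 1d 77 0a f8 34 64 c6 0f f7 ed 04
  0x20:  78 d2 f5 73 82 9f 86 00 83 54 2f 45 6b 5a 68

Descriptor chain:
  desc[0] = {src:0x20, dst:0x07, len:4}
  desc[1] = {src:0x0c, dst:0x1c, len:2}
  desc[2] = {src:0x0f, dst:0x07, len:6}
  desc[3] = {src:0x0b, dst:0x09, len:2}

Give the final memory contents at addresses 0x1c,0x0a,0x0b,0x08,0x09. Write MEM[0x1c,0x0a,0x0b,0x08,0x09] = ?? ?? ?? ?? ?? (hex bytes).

MEM[0x1c,0x0a,0x0b,0x08,0x09] = e9 53 74 21 74

D0: mem[0x07..0x0a] <- [78 d2 f5 73]
D1: mem[0x1c..0x1d] <- [e9 54]
D2: mem[0x07..0x0c] <- [ef 21 db 85 74 53]
D3: mem[0x09..0x0a] <- [74 53]
query mem[0x1c]=0xe9, mem[0x0a]=0x53, mem[0x0b]=0x74, mem[0x08]=0x21, mem[0x09]=0x74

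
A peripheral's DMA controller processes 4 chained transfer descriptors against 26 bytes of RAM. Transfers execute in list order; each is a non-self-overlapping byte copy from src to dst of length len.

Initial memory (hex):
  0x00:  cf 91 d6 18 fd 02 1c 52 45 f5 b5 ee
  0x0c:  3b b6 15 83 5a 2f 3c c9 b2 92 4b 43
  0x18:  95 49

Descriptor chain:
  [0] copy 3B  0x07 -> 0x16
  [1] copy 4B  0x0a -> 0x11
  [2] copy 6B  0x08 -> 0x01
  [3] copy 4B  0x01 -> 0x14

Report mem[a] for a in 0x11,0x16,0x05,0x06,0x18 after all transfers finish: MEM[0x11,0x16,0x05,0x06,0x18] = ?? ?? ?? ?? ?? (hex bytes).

MEM[0x11,0x16,0x05,0x06,0x18] = b5 b5 3b b6 f5

  after D0: wrote 3B at 0x16 = 5245f5
  after D1: wrote 4B at 0x11 = b5ee3bb6
  after D2: wrote 6B at 0x01 = 45f5b5ee3bb6
  after D3: wrote 4B at 0x14 = 45f5b5ee
query mem[0x11]=0xb5, mem[0x16]=0xb5, mem[0x05]=0x3b, mem[0x06]=0xb6, mem[0x18]=0xf5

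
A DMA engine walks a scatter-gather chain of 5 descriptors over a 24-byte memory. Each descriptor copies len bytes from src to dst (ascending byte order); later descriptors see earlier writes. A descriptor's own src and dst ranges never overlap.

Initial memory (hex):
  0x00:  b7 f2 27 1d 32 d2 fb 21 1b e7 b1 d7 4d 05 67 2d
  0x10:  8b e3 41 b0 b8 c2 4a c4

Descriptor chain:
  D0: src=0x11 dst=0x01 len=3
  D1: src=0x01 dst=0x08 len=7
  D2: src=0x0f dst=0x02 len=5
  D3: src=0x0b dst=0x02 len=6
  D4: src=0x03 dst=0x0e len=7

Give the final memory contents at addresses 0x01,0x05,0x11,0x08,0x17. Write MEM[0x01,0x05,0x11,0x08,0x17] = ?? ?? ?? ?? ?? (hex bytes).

MEM[0x01,0x05,0x11,0x08,0x17] = e3 21 2d e3 c4

  after D0: wrote 3B at 0x01 = e341b0
  after D1: wrote 7B at 0x08 = e341b032d2fb21
  after D2: wrote 5B at 0x02 = 2d8be341b0
  after D3: wrote 6B at 0x02 = 32d2fb212d8b
  after D4: wrote 7B at 0x0e = d2fb212d8be341
query mem[0x01]=0xe3, mem[0x05]=0x21, mem[0x11]=0x2d, mem[0x08]=0xe3, mem[0x17]=0xc4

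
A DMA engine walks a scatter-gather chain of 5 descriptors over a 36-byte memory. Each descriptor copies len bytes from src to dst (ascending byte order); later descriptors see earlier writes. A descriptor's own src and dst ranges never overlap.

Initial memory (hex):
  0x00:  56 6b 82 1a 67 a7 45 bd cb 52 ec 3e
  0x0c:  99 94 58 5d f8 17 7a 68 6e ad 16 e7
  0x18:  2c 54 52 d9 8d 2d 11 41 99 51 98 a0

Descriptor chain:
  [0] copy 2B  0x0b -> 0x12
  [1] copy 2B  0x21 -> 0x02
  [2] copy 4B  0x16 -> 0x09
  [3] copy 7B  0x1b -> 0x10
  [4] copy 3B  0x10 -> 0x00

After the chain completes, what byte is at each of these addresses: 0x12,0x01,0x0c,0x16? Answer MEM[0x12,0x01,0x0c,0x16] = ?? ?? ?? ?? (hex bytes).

MEM[0x12,0x01,0x0c,0x16] = 2d 8d 54 51

#0 dst[0x12+2] := {0x3e,0x99}
#1 dst[0x02+2] := {0x51,0x98}
#2 dst[0x09+4] := {0x16,0xe7,0x2c,0x54}
#3 dst[0x10+7] := {0xd9,0x8d,0x2d,0x11,0x41,0x99,0x51}
#4 dst[0x00+3] := {0xd9,0x8d,0x2d}
query mem[0x12]=0x2d, mem[0x01]=0x8d, mem[0x0c]=0x54, mem[0x16]=0x51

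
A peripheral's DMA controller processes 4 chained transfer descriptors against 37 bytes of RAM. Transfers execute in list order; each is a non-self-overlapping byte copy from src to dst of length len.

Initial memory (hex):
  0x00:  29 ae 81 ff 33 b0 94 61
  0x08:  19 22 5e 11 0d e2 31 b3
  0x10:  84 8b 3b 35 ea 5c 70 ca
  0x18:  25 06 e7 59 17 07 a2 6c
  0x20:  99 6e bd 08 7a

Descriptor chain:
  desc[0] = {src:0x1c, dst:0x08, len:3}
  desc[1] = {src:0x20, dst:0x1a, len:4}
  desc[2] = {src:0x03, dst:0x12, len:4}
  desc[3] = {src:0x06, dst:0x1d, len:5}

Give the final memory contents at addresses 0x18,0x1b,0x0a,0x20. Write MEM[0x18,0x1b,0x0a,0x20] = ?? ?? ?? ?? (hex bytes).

D0: mem[0x08..0x0a] <- [17 07 a2]
D1: mem[0x1a..0x1d] <- [99 6e bd 08]
D2: mem[0x12..0x15] <- [ff 33 b0 94]
D3: mem[0x1d..0x21] <- [94 61 17 07 a2]
query mem[0x18]=0x25, mem[0x1b]=0x6e, mem[0x0a]=0xa2, mem[0x20]=0x07

MEM[0x18,0x1b,0x0a,0x20] = 25 6e a2 07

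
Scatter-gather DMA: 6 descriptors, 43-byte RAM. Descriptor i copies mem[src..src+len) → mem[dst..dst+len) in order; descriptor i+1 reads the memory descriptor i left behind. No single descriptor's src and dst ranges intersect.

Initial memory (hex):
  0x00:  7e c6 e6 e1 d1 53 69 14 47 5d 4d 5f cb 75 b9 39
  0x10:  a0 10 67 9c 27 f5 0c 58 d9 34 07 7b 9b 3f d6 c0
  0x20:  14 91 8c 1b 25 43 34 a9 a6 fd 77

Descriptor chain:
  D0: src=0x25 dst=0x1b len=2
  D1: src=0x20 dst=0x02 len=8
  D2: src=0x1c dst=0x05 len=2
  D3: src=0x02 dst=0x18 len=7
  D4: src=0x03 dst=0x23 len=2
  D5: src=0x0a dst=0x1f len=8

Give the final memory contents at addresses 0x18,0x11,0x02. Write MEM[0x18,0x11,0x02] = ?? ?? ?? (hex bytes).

MEM[0x18,0x11,0x02] = 14 10 14

[0] 0x25->0x1b len=2 : 43 34
[1] 0x20->0x02 len=8 : 14 91 8c 1b 25 43 34 a9
[2] 0x1c->0x05 len=2 : 34 3f
[3] 0x02->0x18 len=7 : 14 91 8c 34 3f 43 34
[4] 0x03->0x23 len=2 : 91 8c
[5] 0x0a->0x1f len=8 : 4d 5f cb 75 b9 39 a0 10
query mem[0x18]=0x14, mem[0x11]=0x10, mem[0x02]=0x14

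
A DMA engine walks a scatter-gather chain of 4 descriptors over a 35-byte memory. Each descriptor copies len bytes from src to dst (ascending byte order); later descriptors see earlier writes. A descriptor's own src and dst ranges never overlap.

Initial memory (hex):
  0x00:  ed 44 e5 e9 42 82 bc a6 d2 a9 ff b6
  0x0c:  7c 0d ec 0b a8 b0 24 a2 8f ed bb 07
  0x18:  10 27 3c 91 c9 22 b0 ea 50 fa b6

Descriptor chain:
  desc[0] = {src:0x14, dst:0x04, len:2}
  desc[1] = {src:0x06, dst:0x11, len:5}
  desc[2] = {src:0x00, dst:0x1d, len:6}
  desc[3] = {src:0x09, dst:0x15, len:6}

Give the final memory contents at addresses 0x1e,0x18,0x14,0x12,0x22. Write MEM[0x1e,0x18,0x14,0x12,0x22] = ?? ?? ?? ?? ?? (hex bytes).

MEM[0x1e,0x18,0x14,0x12,0x22] = 44 7c a9 a6 ed

D0: mem[0x04..0x05] <- [8f ed]
D1: mem[0x11..0x15] <- [bc a6 d2 a9 ff]
D2: mem[0x1d..0x22] <- [ed 44 e5 e9 8f ed]
D3: mem[0x15..0x1a] <- [a9 ff b6 7c 0d ec]
query mem[0x1e]=0x44, mem[0x18]=0x7c, mem[0x14]=0xa9, mem[0x12]=0xa6, mem[0x22]=0xed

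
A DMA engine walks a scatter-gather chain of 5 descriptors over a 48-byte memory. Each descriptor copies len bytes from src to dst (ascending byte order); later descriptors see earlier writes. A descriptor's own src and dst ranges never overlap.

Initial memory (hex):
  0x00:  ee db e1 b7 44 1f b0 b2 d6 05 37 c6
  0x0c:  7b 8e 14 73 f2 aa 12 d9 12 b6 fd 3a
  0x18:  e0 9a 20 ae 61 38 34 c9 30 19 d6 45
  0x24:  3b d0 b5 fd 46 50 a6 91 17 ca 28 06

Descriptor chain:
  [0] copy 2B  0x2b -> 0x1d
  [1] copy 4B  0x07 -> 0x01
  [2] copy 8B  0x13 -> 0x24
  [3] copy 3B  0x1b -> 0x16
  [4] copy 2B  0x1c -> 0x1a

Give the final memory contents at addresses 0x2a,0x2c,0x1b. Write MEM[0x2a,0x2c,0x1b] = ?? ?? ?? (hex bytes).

MEM[0x2a,0x2c,0x1b] = 9a 17 91

[0] 0x2b->0x1d len=2 : 91 17
[1] 0x07->0x01 len=4 : b2 d6 05 37
[2] 0x13->0x24 len=8 : d9 12 b6 fd 3a e0 9a 20
[3] 0x1b->0x16 len=3 : ae 61 91
[4] 0x1c->0x1a len=2 : 61 91
query mem[0x2a]=0x9a, mem[0x2c]=0x17, mem[0x1b]=0x91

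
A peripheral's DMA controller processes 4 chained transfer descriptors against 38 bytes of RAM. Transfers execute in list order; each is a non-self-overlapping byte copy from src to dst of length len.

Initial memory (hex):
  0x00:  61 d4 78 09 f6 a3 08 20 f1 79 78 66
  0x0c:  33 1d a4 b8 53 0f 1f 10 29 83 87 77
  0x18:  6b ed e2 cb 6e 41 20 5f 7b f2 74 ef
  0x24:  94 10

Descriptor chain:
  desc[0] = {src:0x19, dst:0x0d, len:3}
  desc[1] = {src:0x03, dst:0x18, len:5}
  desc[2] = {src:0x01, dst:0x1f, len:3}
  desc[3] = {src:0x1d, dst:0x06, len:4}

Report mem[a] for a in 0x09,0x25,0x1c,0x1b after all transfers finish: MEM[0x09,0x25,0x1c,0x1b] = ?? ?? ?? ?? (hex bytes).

  after D0: wrote 3B at 0x0d = ede2cb
  after D1: wrote 5B at 0x18 = 09f6a30820
  after D2: wrote 3B at 0x1f = d47809
  after D3: wrote 4B at 0x06 = 4120d478
query mem[0x09]=0x78, mem[0x25]=0x10, mem[0x1c]=0x20, mem[0x1b]=0x08

MEM[0x09,0x25,0x1c,0x1b] = 78 10 20 08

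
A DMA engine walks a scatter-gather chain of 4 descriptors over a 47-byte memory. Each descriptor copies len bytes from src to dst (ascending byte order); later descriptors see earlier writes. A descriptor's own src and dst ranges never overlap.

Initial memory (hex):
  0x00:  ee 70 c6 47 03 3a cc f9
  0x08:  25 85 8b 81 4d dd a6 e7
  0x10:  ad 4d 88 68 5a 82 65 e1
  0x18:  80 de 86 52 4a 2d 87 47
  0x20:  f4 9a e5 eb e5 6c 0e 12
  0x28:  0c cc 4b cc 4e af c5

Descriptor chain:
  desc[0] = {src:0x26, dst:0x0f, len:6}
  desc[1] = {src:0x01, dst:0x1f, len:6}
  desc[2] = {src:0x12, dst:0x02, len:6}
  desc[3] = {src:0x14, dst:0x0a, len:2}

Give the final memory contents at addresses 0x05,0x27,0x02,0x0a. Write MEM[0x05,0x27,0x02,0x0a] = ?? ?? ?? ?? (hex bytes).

MEM[0x05,0x27,0x02,0x0a] = 82 12 cc cc

  after D0: wrote 6B at 0x0f = 0e120ccc4bcc
  after D1: wrote 6B at 0x1f = 70c647033acc
  after D2: wrote 6B at 0x02 = cc4bcc8265e1
  after D3: wrote 2B at 0x0a = cc82
query mem[0x05]=0x82, mem[0x27]=0x12, mem[0x02]=0xcc, mem[0x0a]=0xcc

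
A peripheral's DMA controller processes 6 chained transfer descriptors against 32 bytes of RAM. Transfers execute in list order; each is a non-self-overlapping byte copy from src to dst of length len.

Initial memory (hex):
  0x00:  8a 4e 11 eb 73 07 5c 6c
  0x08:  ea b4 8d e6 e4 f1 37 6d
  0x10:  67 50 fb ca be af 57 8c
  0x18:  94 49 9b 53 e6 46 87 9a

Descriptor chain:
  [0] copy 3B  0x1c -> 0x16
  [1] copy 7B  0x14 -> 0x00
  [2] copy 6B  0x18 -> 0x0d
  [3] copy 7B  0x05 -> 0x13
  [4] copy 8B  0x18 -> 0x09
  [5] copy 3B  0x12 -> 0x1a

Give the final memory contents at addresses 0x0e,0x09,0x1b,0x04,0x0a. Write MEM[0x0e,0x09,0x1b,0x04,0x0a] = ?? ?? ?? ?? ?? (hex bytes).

  after D0: wrote 3B at 0x16 = e64687
  after D1: wrote 7B at 0x00 = beafe64687499b
  after D2: wrote 6B at 0x0d = 87499b53e646
  after D3: wrote 7B at 0x13 = 499b6ceab48de6
  after D4: wrote 8B at 0x09 = 8de69b53e646879a
  after D5: wrote 3B at 0x1a = 46499b
query mem[0x0e]=0x46, mem[0x09]=0x8d, mem[0x1b]=0x49, mem[0x04]=0x87, mem[0x0a]=0xe6

MEM[0x0e,0x09,0x1b,0x04,0x0a] = 46 8d 49 87 e6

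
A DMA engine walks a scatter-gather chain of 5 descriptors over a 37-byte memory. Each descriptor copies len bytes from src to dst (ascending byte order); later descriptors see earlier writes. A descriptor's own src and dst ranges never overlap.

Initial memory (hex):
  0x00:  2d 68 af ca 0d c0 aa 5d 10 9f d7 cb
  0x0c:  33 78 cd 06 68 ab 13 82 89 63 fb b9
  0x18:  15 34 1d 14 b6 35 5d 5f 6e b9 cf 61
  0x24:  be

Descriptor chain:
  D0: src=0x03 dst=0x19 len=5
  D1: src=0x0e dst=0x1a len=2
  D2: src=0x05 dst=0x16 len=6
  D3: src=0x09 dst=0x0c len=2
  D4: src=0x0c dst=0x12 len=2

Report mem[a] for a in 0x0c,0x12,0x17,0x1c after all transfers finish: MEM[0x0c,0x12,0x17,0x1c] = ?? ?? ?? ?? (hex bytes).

MEM[0x0c,0x12,0x17,0x1c] = 9f 9f aa aa

[0] 0x03->0x19 len=5 : ca 0d c0 aa 5d
[1] 0x0e->0x1a len=2 : cd 06
[2] 0x05->0x16 len=6 : c0 aa 5d 10 9f d7
[3] 0x09->0x0c len=2 : 9f d7
[4] 0x0c->0x12 len=2 : 9f d7
query mem[0x0c]=0x9f, mem[0x12]=0x9f, mem[0x17]=0xaa, mem[0x1c]=0xaa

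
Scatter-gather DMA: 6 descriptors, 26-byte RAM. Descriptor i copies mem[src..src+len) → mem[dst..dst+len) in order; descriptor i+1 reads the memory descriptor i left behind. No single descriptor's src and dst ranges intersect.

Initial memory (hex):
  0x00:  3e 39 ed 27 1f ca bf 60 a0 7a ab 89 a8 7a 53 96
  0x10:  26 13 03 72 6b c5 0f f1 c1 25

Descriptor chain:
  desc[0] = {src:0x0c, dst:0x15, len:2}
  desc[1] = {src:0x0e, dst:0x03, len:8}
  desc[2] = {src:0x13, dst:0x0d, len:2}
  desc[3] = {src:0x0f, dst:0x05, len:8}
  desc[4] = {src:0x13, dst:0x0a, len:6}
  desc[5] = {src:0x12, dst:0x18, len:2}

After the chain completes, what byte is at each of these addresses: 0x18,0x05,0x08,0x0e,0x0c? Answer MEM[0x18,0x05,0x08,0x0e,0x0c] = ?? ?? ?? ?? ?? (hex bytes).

MEM[0x18,0x05,0x08,0x0e,0x0c] = 03 96 03 f1 a8

[0] 0x0c->0x15 len=2 : a8 7a
[1] 0x0e->0x03 len=8 : 53 96 26 13 03 72 6b a8
[2] 0x13->0x0d len=2 : 72 6b
[3] 0x0f->0x05 len=8 : 96 26 13 03 72 6b a8 7a
[4] 0x13->0x0a len=6 : 72 6b a8 7a f1 c1
[5] 0x12->0x18 len=2 : 03 72
query mem[0x18]=0x03, mem[0x05]=0x96, mem[0x08]=0x03, mem[0x0e]=0xf1, mem[0x0c]=0xa8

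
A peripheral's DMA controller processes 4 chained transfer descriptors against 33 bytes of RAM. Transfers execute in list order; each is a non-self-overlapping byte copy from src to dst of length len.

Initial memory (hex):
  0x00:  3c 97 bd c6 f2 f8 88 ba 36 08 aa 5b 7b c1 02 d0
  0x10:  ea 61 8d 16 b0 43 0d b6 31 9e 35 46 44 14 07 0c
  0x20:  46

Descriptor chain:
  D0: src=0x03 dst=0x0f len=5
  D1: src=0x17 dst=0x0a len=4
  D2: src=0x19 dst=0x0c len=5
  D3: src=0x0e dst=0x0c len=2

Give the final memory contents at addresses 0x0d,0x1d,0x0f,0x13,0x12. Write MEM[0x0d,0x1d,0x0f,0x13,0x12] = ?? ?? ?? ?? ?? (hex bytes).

  after D0: wrote 5B at 0x0f = c6f2f888ba
  after D1: wrote 4B at 0x0a = b6319e35
  after D2: wrote 5B at 0x0c = 9e35464414
  after D3: wrote 2B at 0x0c = 4644
query mem[0x0d]=0x44, mem[0x1d]=0x14, mem[0x0f]=0x44, mem[0x13]=0xba, mem[0x12]=0x88

MEM[0x0d,0x1d,0x0f,0x13,0x12] = 44 14 44 ba 88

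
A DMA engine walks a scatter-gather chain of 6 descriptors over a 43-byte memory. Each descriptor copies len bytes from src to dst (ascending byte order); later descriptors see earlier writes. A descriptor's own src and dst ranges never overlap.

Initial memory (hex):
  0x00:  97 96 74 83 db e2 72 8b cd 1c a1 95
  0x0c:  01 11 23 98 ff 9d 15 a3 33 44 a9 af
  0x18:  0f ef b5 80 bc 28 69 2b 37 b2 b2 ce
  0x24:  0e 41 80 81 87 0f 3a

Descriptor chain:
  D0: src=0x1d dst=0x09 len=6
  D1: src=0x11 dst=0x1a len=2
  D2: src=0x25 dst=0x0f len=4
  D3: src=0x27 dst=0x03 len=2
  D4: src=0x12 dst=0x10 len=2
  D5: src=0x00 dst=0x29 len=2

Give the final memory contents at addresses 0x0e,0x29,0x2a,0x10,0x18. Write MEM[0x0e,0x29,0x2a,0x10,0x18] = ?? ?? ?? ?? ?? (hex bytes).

[0] 0x1d->0x09 len=6 : 28 69 2b 37 b2 b2
[1] 0x11->0x1a len=2 : 9d 15
[2] 0x25->0x0f len=4 : 41 80 81 87
[3] 0x27->0x03 len=2 : 81 87
[4] 0x12->0x10 len=2 : 87 a3
[5] 0x00->0x29 len=2 : 97 96
query mem[0x0e]=0xb2, mem[0x29]=0x97, mem[0x2a]=0x96, mem[0x10]=0x87, mem[0x18]=0x0f

MEM[0x0e,0x29,0x2a,0x10,0x18] = b2 97 96 87 0f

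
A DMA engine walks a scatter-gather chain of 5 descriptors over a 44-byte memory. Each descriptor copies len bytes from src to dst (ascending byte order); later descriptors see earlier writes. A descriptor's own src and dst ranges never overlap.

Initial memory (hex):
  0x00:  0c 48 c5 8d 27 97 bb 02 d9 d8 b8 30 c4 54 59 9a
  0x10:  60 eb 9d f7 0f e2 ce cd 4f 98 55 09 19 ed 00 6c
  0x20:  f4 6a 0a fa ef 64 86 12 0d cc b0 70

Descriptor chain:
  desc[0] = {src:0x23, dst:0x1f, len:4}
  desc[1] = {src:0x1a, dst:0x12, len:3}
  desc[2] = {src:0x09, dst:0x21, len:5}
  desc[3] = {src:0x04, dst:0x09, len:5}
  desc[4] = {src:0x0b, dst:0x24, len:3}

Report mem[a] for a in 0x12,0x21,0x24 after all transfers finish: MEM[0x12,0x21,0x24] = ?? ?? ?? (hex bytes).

#0 dst[0x1f+4] := {0xfa,0xef,0x64,0x86}
#1 dst[0x12+3] := {0x55,0x09,0x19}
#2 dst[0x21+5] := {0xd8,0xb8,0x30,0xc4,0x54}
#3 dst[0x09+5] := {0x27,0x97,0xbb,0x02,0xd9}
#4 dst[0x24+3] := {0xbb,0x02,0xd9}
query mem[0x12]=0x55, mem[0x21]=0xd8, mem[0x24]=0xbb

MEM[0x12,0x21,0x24] = 55 d8 bb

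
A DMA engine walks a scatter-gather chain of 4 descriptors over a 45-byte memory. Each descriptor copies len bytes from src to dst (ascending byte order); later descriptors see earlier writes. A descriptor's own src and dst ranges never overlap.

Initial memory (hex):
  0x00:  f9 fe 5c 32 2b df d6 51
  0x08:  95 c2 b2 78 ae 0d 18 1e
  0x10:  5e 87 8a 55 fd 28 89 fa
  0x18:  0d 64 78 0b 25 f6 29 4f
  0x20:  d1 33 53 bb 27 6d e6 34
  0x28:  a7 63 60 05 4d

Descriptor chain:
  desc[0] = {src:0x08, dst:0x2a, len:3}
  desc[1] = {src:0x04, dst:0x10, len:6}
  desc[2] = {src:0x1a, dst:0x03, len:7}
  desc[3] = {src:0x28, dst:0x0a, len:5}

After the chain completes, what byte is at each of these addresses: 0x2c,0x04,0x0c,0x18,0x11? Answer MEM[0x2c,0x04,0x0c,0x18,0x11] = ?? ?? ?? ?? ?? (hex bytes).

[0] 0x08->0x2a len=3 : 95 c2 b2
[1] 0x04->0x10 len=6 : 2b df d6 51 95 c2
[2] 0x1a->0x03 len=7 : 78 0b 25 f6 29 4f d1
[3] 0x28->0x0a len=5 : a7 63 95 c2 b2
query mem[0x2c]=0xb2, mem[0x04]=0x0b, mem[0x0c]=0x95, mem[0x18]=0x0d, mem[0x11]=0xdf

MEM[0x2c,0x04,0x0c,0x18,0x11] = b2 0b 95 0d df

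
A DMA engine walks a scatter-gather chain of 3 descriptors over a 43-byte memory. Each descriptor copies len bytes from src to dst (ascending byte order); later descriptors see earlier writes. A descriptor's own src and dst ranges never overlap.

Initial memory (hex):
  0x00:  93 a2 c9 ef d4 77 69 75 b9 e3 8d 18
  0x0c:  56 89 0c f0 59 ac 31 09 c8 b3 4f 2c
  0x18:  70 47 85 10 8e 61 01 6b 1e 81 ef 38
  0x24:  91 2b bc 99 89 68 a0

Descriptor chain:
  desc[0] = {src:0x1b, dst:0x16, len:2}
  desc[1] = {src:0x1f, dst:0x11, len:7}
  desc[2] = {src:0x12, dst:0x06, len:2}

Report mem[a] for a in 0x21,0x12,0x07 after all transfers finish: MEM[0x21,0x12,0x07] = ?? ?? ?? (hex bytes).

MEM[0x21,0x12,0x07] = 81 1e 81

[0] 0x1b->0x16 len=2 : 10 8e
[1] 0x1f->0x11 len=7 : 6b 1e 81 ef 38 91 2b
[2] 0x12->0x06 len=2 : 1e 81
query mem[0x21]=0x81, mem[0x12]=0x1e, mem[0x07]=0x81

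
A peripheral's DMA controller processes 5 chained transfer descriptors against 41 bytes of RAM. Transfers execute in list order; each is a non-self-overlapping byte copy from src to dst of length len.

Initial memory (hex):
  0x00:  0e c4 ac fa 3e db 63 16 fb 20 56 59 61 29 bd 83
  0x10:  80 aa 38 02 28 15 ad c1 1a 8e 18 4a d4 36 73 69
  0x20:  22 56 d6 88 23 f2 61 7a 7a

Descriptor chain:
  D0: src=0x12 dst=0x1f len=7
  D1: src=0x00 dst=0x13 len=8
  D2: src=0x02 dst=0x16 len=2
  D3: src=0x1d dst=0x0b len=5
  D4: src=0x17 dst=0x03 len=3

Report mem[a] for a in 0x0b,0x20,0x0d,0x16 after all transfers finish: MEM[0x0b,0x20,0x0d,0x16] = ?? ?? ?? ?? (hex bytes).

MEM[0x0b,0x20,0x0d,0x16] = 36 02 38 ac

#0 dst[0x1f+7] := {0x38,0x02,0x28,0x15,0xad,0xc1,0x1a}
#1 dst[0x13+8] := {0x0e,0xc4,0xac,0xfa,0x3e,0xdb,0x63,0x16}
#2 dst[0x16+2] := {0xac,0xfa}
#3 dst[0x0b+5] := {0x36,0x73,0x38,0x02,0x28}
#4 dst[0x03+3] := {0xfa,0xdb,0x63}
query mem[0x0b]=0x36, mem[0x20]=0x02, mem[0x0d]=0x38, mem[0x16]=0xac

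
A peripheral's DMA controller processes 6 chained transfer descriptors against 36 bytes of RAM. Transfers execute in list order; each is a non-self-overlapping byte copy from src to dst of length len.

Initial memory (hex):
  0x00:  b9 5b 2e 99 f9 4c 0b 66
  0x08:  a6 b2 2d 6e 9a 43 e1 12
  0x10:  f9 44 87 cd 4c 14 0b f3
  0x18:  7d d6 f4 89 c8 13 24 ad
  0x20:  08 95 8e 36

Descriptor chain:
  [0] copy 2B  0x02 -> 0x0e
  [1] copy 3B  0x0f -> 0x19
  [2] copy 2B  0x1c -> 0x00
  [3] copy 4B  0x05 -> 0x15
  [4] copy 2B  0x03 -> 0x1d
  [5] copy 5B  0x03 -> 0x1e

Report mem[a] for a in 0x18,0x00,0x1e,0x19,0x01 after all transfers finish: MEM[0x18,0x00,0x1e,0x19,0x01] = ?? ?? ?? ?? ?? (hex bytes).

MEM[0x18,0x00,0x1e,0x19,0x01] = a6 c8 99 99 13

#0 dst[0x0e+2] := {0x2e,0x99}
#1 dst[0x19+3] := {0x99,0xf9,0x44}
#2 dst[0x00+2] := {0xc8,0x13}
#3 dst[0x15+4] := {0x4c,0x0b,0x66,0xa6}
#4 dst[0x1d+2] := {0x99,0xf9}
#5 dst[0x1e+5] := {0x99,0xf9,0x4c,0x0b,0x66}
query mem[0x18]=0xa6, mem[0x00]=0xc8, mem[0x1e]=0x99, mem[0x19]=0x99, mem[0x01]=0x13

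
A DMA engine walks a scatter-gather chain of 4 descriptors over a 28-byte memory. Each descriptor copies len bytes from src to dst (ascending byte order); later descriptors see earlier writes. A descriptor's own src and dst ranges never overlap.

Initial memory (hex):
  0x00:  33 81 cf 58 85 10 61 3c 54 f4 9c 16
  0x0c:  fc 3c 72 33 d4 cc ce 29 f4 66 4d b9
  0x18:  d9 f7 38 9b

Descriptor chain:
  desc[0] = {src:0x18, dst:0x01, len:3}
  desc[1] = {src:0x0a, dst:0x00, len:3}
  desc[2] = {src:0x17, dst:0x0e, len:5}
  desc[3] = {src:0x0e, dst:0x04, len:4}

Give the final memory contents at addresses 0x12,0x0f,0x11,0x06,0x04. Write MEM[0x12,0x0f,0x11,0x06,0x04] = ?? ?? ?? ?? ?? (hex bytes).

MEM[0x12,0x0f,0x11,0x06,0x04] = 9b d9 38 f7 b9

  after D0: wrote 3B at 0x01 = d9f738
  after D1: wrote 3B at 0x00 = 9c16fc
  after D2: wrote 5B at 0x0e = b9d9f7389b
  after D3: wrote 4B at 0x04 = b9d9f738
query mem[0x12]=0x9b, mem[0x0f]=0xd9, mem[0x11]=0x38, mem[0x06]=0xf7, mem[0x04]=0xb9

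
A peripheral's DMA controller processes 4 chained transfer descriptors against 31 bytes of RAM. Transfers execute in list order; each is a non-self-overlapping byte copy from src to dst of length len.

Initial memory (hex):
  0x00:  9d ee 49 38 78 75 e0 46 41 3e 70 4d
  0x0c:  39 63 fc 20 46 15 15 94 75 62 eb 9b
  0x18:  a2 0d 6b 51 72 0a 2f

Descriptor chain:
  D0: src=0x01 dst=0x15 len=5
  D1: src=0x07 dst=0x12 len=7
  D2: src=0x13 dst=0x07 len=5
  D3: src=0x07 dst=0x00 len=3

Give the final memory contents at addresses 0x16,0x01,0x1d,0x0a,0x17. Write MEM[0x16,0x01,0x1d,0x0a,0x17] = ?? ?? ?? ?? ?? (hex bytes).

MEM[0x16,0x01,0x1d,0x0a,0x17] = 4d 3e 0a 4d 39

#0 dst[0x15+5] := {0xee,0x49,0x38,0x78,0x75}
#1 dst[0x12+7] := {0x46,0x41,0x3e,0x70,0x4d,0x39,0x63}
#2 dst[0x07+5] := {0x41,0x3e,0x70,0x4d,0x39}
#3 dst[0x00+3] := {0x41,0x3e,0x70}
query mem[0x16]=0x4d, mem[0x01]=0x3e, mem[0x1d]=0x0a, mem[0x0a]=0x4d, mem[0x17]=0x39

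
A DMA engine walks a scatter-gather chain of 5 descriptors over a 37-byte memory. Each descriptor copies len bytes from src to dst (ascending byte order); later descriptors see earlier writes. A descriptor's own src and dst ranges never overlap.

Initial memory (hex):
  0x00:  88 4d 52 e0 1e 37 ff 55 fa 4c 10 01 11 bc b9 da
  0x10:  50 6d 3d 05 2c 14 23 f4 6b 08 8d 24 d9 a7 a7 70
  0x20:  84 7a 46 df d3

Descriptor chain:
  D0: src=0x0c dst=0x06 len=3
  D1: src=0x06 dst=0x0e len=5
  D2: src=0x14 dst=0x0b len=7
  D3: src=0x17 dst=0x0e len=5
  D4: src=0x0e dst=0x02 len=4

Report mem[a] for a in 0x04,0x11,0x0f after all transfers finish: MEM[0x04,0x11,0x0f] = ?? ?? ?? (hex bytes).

MEM[0x04,0x11,0x0f] = 08 8d 6b

  after D0: wrote 3B at 0x06 = 11bcb9
  after D1: wrote 5B at 0x0e = 11bcb94c10
  after D2: wrote 7B at 0x0b = 2c1423f46b088d
  after D3: wrote 5B at 0x0e = f46b088d24
  after D4: wrote 4B at 0x02 = f46b088d
query mem[0x04]=0x08, mem[0x11]=0x8d, mem[0x0f]=0x6b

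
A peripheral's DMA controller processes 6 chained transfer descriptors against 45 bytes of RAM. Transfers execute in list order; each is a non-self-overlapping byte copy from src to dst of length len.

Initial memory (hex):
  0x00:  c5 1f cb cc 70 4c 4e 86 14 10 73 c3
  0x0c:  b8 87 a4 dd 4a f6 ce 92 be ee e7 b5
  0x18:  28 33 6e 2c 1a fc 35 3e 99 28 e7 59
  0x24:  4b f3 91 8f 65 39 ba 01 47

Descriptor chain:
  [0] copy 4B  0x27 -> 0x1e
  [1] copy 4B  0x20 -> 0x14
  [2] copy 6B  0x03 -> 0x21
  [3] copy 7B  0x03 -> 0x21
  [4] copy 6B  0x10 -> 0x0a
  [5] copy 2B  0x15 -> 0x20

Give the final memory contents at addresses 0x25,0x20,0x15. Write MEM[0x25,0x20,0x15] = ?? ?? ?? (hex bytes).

#0 dst[0x1e+4] := {0x8f,0x65,0x39,0xba}
#1 dst[0x14+4] := {0x39,0xba,0xe7,0x59}
#2 dst[0x21+6] := {0xcc,0x70,0x4c,0x4e,0x86,0x14}
#3 dst[0x21+7] := {0xcc,0x70,0x4c,0x4e,0x86,0x14,0x10}
#4 dst[0x0a+6] := {0x4a,0xf6,0xce,0x92,0x39,0xba}
#5 dst[0x20+2] := {0xba,0xe7}
query mem[0x25]=0x86, mem[0x20]=0xba, mem[0x15]=0xba

MEM[0x25,0x20,0x15] = 86 ba ba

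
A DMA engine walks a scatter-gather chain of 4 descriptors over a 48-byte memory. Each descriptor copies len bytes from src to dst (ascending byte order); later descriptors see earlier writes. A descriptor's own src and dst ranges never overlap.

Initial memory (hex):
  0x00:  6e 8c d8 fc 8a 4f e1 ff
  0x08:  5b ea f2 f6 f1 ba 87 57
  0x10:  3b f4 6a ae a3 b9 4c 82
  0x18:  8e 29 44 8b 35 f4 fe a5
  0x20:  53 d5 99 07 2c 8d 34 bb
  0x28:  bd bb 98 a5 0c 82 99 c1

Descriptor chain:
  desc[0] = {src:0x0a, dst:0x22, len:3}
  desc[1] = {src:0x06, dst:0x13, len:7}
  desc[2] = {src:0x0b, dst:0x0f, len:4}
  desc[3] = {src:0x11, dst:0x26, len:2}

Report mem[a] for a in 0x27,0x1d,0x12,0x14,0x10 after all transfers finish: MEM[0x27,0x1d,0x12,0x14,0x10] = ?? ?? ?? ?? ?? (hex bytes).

MEM[0x27,0x1d,0x12,0x14,0x10] = 87 f4 87 ff f1

  after D0: wrote 3B at 0x22 = f2f6f1
  after D1: wrote 7B at 0x13 = e1ff5beaf2f6f1
  after D2: wrote 4B at 0x0f = f6f1ba87
  after D3: wrote 2B at 0x26 = ba87
query mem[0x27]=0x87, mem[0x1d]=0xf4, mem[0x12]=0x87, mem[0x14]=0xff, mem[0x10]=0xf1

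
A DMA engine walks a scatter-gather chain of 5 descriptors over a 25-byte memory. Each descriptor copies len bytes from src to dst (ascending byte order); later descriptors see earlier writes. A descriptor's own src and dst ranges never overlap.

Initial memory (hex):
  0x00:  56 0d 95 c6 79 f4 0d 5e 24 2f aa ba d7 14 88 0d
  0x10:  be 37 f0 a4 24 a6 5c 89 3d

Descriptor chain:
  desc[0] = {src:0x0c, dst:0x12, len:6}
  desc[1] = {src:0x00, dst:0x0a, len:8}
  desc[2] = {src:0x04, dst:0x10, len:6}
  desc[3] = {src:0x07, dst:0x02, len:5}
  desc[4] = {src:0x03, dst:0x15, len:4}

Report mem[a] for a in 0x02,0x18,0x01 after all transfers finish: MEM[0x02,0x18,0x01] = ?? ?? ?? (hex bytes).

MEM[0x02,0x18,0x01] = 5e 0d 0d

  after D0: wrote 6B at 0x12 = d714880dbe37
  after D1: wrote 8B at 0x0a = 560d95c679f40d5e
  after D2: wrote 6B at 0x10 = 79f40d5e242f
  after D3: wrote 5B at 0x02 = 5e242f560d
  after D4: wrote 4B at 0x15 = 242f560d
query mem[0x02]=0x5e, mem[0x18]=0x0d, mem[0x01]=0x0d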